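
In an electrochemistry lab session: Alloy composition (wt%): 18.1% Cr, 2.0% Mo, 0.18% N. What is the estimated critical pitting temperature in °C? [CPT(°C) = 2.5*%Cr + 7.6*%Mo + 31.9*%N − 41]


Apply the ASTM G48 empirical CPT estimate: CPT(°C) = 2.5*%Cr + 7.6*%Mo + 31.9*%N − 41
2.5*18.1 = 45.25; 7.6*2.0 = 15.2; 31.9*0.18 = 5.742
CPT = 45.25 + 15.2 + 5.742 − 41 = 25.192 °C
Rounded to 0.1 °C: CPT ≈ 25.2 °C

25.2 °C


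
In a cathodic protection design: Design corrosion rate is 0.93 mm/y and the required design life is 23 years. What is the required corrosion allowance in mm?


Corrosion allowance = CR × design life
CA = 0.93 * 23 = 21.39 mm

21.39 mm


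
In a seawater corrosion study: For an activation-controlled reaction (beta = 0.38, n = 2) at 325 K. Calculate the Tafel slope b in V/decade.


Apply the Tafel slope relation: b = 2.303*R*T/(beta*n*F)
Numerator: 2.303 * 8.314 * 325 = 6222.82
Denominator: 0.38 * 2 * 96485 = 73328.6
b = 6222.82 / 73328.6 = 0.0849 V/decade

0.0849 V/decade


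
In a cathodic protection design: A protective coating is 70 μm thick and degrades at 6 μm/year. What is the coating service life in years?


Service life = thickness / degradation rate
Life = 70 / 6 = 11.7 years

11.7 years


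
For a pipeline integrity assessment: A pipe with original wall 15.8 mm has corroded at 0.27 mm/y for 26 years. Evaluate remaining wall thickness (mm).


Remaining wall = original − CR × time
t = 15.8 − 0.27*26 = 15.8 − 7.02 = 8.78 mm

8.78 mm


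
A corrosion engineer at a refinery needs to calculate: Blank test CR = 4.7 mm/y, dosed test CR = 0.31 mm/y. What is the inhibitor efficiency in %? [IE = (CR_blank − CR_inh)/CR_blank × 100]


Apply the inhibitor-efficiency definition: IE = (CR_blank − CR_inh)/CR_blank × 100
IE = (4.7 − 0.31) / 4.7 × 100
IE = 4.39 / 4.7 × 100 = 93.4 %

93.4 %


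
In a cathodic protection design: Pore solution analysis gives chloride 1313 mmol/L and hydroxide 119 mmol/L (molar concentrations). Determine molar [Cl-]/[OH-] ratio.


Threshold parameter = [Cl-] / [OH-] (molar basis; both in mmol/L, so units cancel)
Ratio = 1313 / 119 = 11.03

11.03


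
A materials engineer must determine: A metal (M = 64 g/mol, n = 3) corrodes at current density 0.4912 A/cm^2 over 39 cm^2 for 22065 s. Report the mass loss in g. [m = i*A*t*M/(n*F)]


Apply Faraday's law: m = i*A*t*M / (n*F)
Total charge passed Q = i*A*t = 0.4912*39*22065 = 422694.792 C
m = Q*M/(n*F) = 422694.792*64/(3*96485) = 93.46 g

93.46 g


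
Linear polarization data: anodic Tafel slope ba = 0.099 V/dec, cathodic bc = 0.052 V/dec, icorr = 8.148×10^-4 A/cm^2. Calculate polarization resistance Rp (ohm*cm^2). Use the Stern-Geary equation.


Apply the Stern-Geary equation: Rp = ba*bc / (2.303*icorr*(ba+bc))
ba*bc = 0.099*0.052 = 0.005148
ba+bc = 0.151; 2.303*icorr*(ba+bc) = 2.303*8.148×10^-4*0.151 = 2.8334914×10^-4
Rp = 0.005148 / 2.8334914×10^-4 = 18.2 ohm*cm^2

18.2 ohm*cm^2


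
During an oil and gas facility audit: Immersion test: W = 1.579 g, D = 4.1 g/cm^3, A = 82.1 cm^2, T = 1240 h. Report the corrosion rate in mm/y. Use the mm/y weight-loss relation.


Apply the mm/y weight-loss relation: CR = 87600 * W / (D * A * T)
Numerator: 87600 * 1.579 = 138320.4
Denominator: 4.1 * 82.1 * 1240 = 417396.4
CR = 138320.4 / 417396.4 = 0.33139 mm/y

0.33139 mm/y


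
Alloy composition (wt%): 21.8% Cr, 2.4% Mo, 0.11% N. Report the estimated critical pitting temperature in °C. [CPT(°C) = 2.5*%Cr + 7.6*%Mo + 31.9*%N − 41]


Apply the ASTM G48 empirical CPT estimate: CPT(°C) = 2.5*%Cr + 7.6*%Mo + 31.9*%N − 41
2.5*21.8 = 54.5; 7.6*2.4 = 18.24; 31.9*0.11 = 3.509
CPT = 54.5 + 18.24 + 3.509 − 41 = 35.249 °C
Rounded to 0.1 °C: CPT ≈ 35.2 °C

35.2 °C


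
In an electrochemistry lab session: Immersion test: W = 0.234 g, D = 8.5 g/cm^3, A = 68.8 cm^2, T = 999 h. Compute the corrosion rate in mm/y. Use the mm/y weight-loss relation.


Apply the mm/y weight-loss relation: CR = 87600 * W / (D * A * T)
Numerator: 87600 * 0.234 = 20498.4
Denominator: 8.5 * 68.8 * 999 = 584215.2
CR = 20498.4 / 584215.2 = 0.03509 mm/y

0.03509 mm/y


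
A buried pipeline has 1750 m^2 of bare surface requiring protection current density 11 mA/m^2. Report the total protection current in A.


I = area * current density, then convert mA → A (÷1000)
I = 1750 * 11 / 1000 = 19.25 A

19.25 A


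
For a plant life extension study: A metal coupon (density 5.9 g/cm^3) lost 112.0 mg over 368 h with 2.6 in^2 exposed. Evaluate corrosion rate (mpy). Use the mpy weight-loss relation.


Apply the mpy weight-loss relation: CR = 534 * W / (D * A * T)
Numerator: 534 * 112.0 = 59808.0
Denominator: 5.9 * 2.6 * 368 = 5645.12
CR = 59808.0 / 5645.12 = 10.5946 mpy

10.5946 mpy


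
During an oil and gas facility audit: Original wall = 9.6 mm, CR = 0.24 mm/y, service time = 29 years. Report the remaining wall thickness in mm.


Remaining wall = original − CR × time
t = 9.6 − 0.24*29 = 9.6 − 6.96 = 2.64 mm

2.64 mm


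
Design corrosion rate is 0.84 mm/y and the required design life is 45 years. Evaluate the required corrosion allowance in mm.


Corrosion allowance = CR × design life
CA = 0.84 * 45 = 37.8 mm

37.8 mm


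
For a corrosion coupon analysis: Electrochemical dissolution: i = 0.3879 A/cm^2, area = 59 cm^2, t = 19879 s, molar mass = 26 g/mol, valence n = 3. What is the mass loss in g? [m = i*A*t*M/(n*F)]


Apply Faraday's law: m = i*A*t*M / (n*F)
Total charge passed Q = i*A*t = 0.3879*59*19879 = 454952.7819 C
m = Q*M/(n*F) = 454952.7819*26/(3*96485) = 40.866 g

40.866 g


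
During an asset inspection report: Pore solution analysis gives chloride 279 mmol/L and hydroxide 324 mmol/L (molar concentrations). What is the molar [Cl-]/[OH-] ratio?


Threshold parameter = [Cl-] / [OH-] (molar basis; both in mmol/L, so units cancel)
Ratio = 279 / 324 = 0.86

0.86


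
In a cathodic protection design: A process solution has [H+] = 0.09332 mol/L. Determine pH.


pH = −log10[H+]
pH = −log10(0.09332) = 1.03

1.03


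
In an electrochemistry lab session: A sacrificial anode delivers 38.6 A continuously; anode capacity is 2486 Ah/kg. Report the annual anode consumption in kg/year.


Annual consumption = current * hours per year / capacity
Rate = 38.6 * 8760 / 2486 = 136.0 kg/year

136.0 kg/year


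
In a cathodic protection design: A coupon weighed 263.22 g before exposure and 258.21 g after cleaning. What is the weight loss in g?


Weight loss = initial − final
WL = 263.22 − 258.21 = 5.01 g

5.01 g


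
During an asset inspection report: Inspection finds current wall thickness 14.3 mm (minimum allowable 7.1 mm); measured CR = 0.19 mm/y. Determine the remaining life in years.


Apply the remaining-life relation: RL = (t_current − t_min) / CR
RL = (14.3 − 7.1) / 0.19 = 7.2 / 0.19 = 37.9 years

37.9 years


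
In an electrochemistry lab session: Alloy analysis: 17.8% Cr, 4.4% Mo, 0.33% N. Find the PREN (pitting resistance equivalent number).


Apply the PREN formula: PREN = Cr + 3.3*Mo + 16*N
PREN = 17.8 + 3.3*4.4 + 16*0.33
PREN = 17.8 + 14.52 + 5.28 = 37.6

37.6


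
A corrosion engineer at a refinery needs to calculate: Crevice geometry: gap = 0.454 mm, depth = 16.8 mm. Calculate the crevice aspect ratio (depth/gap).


Aspect ratio = depth / gap
Ratio = 16.8 / 0.454 = 37.0

37.0


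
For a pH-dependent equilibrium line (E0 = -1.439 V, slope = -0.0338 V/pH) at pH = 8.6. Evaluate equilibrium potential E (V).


Apply the Pourbaix line equation: E = E0 + slope*pH
E = -1.439 + (-0.0338)*8.6 = -1.439 + (-0.29068) = -1.72968 V
Rounded to 3 decimal places: E = -1.730 V

-1.730 V


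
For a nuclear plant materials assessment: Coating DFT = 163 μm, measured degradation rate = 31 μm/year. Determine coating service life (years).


Service life = thickness / degradation rate
Life = 163 / 31 = 5.3 years

5.3 years


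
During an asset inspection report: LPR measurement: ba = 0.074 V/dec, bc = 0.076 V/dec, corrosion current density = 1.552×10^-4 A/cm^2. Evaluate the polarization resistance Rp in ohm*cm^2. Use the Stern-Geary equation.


Apply the Stern-Geary equation: Rp = ba*bc / (2.303*icorr*(ba+bc))
ba*bc = 0.074*0.076 = 0.005624
ba+bc = 0.15; 2.303*icorr*(ba+bc) = 2.303*1.552×10^-4*0.15 = 5.361384×10^-5
Rp = 0.005624 / 5.361384×10^-5 = 104.9 ohm*cm^2

104.9 ohm*cm^2


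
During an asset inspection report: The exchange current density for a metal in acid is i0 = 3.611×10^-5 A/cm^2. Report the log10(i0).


i0 = 3.611×10^-5 A/cm^2
log10(i0) = -4.442

-4.442


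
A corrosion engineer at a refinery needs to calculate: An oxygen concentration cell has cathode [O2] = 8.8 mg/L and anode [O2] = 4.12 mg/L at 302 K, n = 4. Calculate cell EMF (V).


Apply the Nernst concentration-cell relation: E = (RT/nF)*ln(C_cathode/C_anode)
RT/nF = 8.314*302/(4*96485) = 0.00650575 V
ln(8.8/4.12) = 0.7589
E = 0.00650575 * 0.7589 = 0.00494 V

0.00494 V


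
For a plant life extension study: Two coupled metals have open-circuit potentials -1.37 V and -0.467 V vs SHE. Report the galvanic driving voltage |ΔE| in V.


Driving voltage is the absolute potential difference.
|ΔE| = |-1.37 − (-0.467)| = 0.903 V

0.903 V


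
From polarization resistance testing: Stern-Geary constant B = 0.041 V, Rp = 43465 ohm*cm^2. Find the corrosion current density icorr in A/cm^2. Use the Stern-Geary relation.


Apply the Stern-Geary relation: icorr = B / Rp
icorr = 0.041 / 43465 = 9.433×10^-7 A/cm^2

9.433×10^-7 A/cm^2


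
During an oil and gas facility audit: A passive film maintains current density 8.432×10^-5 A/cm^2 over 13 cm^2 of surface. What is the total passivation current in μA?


I = i_pass * A, then convert A → μA (×10^6)
I = 8.432×10^-5 * 13 * 10^6 = 1096.16 μA

1096.16 μA


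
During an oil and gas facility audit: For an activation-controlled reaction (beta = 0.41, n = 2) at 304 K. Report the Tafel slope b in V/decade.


Apply the Tafel slope relation: b = 2.303*R*T/(beta*n*F)
Numerator: 2.303 * 8.314 * 304 = 5820.73
Denominator: 0.41 * 2 * 96485 = 79117.7
b = 5820.73 / 79117.7 = 0.074 V/decade

0.074 V/decade


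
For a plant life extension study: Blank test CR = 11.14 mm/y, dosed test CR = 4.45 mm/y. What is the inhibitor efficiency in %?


Apply the inhibitor-efficiency definition: IE = (CR_blank − CR_inh)/CR_blank × 100
IE = (11.14 − 4.45) / 11.14 × 100
IE = 6.69 / 11.14 × 100 = 60.1 %

60.1 %


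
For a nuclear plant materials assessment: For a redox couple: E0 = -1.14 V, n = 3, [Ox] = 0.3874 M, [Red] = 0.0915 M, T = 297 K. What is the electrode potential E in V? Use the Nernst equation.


Apply the Nernst equation: E = E0 + (RT/nF)*ln([Ox]/[Red])
Step 1: RT/nF = 8.314*297/(3*96485) = 0.00853071 V
Step 2: [Ox]/[Red] = 0.3874/0.0915 = 4.23388
Step 3: ln(4.23388) = 1.443119
Step 4: correction = 0.00853071 * 1.443119 = 0.012 V
E = -1.14 + 0.012 = -1.128 V

-1.128 V


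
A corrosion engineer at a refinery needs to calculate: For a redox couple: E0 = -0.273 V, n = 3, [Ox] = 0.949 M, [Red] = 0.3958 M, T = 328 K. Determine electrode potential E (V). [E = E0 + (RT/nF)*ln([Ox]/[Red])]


Apply the Nernst equation: E = E0 + (RT/nF)*ln([Ox]/[Red])
Step 1: RT/nF = 8.314*328/(3*96485) = 0.00942113 V
Step 2: [Ox]/[Red] = 0.949/0.3958 = 2.397676
Step 3: ln(2.397676) = 0.8745
Step 4: correction = 0.00942113 * 0.8745 = 0.0082 V
E = -0.273 + 0.0082 = -0.2648 V

-0.2648 V


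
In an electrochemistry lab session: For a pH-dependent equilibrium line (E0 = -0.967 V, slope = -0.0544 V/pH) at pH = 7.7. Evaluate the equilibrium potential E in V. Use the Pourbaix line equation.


Apply the Pourbaix line equation: E = E0 + slope*pH
E = -0.967 + (-0.0544)*7.7 = -0.967 + (-0.41888) = -1.38588 V
Rounded to 4 decimal places: E = -1.3859 V

-1.3859 V


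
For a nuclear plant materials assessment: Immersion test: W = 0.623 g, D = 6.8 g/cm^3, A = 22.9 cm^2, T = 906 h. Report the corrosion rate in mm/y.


Apply the mm/y weight-loss relation: CR = 87600 * W / (D * A * T)
Numerator: 87600 * 0.623 = 54574.8
Denominator: 6.8 * 22.9 * 906 = 141082.32
CR = 54574.8 / 141082.32 = 0.386829 mm/y

0.386829 mm/y


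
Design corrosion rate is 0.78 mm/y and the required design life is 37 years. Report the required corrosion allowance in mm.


Corrosion allowance = CR × design life
CA = 0.78 * 37 = 28.86 mm

28.86 mm


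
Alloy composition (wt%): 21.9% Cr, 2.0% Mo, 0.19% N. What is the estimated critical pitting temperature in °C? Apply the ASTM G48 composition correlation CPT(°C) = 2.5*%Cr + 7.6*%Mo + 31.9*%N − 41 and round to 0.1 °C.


Apply the ASTM G48 empirical CPT estimate: CPT(°C) = 2.5*%Cr + 7.6*%Mo + 31.9*%N − 41
2.5*21.9 = 54.75; 7.6*2.0 = 15.2; 31.9*0.19 = 6.061
CPT = 54.75 + 15.2 + 6.061 − 41 = 35.011 °C
Rounded to 0.1 °C: CPT ≈ 35.0 °C

35.0 °C


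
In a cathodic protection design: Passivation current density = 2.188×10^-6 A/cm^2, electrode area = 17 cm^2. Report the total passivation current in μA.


I = i_pass * A, then convert A → μA (×10^6)
I = 2.188×10^-6 * 17 * 10^6 = 37.2 μA

37.2 μA


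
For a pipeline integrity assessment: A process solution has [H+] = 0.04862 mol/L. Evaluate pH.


pH = −log10[H+]
pH = −log10(0.04862) = 1.31

1.31


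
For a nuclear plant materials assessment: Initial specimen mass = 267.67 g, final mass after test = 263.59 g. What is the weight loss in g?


Weight loss = initial − final
WL = 267.67 − 263.59 = 4.08 g

4.08 g


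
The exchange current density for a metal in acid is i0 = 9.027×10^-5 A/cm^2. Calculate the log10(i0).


i0 = 9.027×10^-5 A/cm^2
log10(i0) = -4.044

-4.044


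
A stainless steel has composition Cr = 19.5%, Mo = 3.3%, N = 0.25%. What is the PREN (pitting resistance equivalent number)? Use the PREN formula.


Apply the PREN formula: PREN = Cr + 3.3*Mo + 16*N
PREN = 19.5 + 3.3*3.3 + 16*0.25
PREN = 19.5 + 10.89 + 4.0 = 34.39

34.39


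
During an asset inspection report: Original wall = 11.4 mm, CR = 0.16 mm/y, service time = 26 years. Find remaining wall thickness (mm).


Remaining wall = original − CR × time
t = 11.4 − 0.16*26 = 11.4 − 4.16 = 7.24 mm

7.24 mm


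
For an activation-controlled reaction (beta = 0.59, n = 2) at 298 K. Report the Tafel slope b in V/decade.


Apply the Tafel slope relation: b = 2.303*R*T/(beta*n*F)
Numerator: 2.303 * 8.314 * 298 = 5705.85
Denominator: 0.59 * 2 * 96485 = 113852.3
b = 5705.85 / 113852.3 = 0.05 V/decade

0.05 V/decade


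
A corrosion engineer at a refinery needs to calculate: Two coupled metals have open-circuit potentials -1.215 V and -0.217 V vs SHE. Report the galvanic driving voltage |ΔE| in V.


Driving voltage is the absolute potential difference.
|ΔE| = |-1.215 − (-0.217)| = 0.998 V

0.998 V


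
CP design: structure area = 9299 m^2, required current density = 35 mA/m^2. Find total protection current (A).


I = area * current density, then convert mA → A (÷1000)
I = 9299 * 35 / 1000 = 325.47 A

325.47 A


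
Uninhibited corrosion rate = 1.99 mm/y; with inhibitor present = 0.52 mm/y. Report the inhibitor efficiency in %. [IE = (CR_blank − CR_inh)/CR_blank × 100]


Apply the inhibitor-efficiency definition: IE = (CR_blank − CR_inh)/CR_blank × 100
IE = (1.99 − 0.52) / 1.99 × 100
IE = 1.47 / 1.99 × 100 = 73.9 %

73.9 %


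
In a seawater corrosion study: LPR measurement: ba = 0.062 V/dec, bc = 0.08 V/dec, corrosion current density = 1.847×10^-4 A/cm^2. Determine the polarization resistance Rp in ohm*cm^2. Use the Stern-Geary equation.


Apply the Stern-Geary equation: Rp = ba*bc / (2.303*icorr*(ba+bc))
ba*bc = 0.062*0.08 = 0.00496
ba+bc = 0.142; 2.303*icorr*(ba+bc) = 2.303*1.847×10^-4*0.142 = 6.0401702×10^-5
Rp = 0.00496 / 6.0401702×10^-5 = 82.12 ohm*cm^2

82.12 ohm*cm^2


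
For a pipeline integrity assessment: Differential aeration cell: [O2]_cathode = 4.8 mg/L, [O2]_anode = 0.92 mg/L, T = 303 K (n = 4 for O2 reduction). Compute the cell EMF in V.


Apply the Nernst concentration-cell relation: E = (RT/nF)*ln(C_cathode/C_anode)
RT/nF = 8.314*303/(4*96485) = 0.00652729 V
ln(4.8/0.92) = 1.652
E = 0.00652729 * 1.652 = 0.01078 V

0.01078 V


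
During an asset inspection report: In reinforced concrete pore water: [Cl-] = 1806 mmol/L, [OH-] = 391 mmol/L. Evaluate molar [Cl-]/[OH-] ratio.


Threshold parameter = [Cl-] / [OH-] (molar basis; both in mmol/L, so units cancel)
Ratio = 1806 / 391 = 4.62

4.62


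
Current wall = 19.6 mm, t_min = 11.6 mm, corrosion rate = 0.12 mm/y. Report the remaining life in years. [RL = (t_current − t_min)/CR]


Apply the remaining-life relation: RL = (t_current − t_min) / CR
RL = (19.6 − 11.6) / 0.12 = 8.0 / 0.12 = 66.7 years

66.7 years


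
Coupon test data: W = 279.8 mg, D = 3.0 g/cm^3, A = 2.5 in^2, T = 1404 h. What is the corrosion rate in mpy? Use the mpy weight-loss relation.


Apply the mpy weight-loss relation: CR = 534 * W / (D * A * T)
Numerator: 534 * 279.8 = 149413.2
Denominator: 3.0 * 2.5 * 1404 = 10530.0
CR = 149413.2 / 10530.0 = 14.18929 mpy

14.18929 mpy


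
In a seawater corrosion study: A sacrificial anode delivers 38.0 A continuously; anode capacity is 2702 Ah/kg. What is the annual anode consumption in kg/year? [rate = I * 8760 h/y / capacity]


Annual consumption = current * hours per year / capacity
Rate = 38.0 * 8760 / 2702 = 123.2 kg/year

123.2 kg/year


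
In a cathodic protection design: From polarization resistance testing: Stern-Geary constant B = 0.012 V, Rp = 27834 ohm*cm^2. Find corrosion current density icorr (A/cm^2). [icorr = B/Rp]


Apply the Stern-Geary relation: icorr = B / Rp
icorr = 0.012 / 27834 = 4.311×10^-7 A/cm^2

4.311×10^-7 A/cm^2


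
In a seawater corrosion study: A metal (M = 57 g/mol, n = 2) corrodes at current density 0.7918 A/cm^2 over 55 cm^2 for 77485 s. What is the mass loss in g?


Apply Faraday's law: m = i*A*t*M / (n*F)
Total charge passed Q = i*A*t = 0.7918*55*77485 = 3374394.265 C
m = Q*M/(n*F) = 3374394.265*57/(2*96485) = 996.7377 g

996.7377 g


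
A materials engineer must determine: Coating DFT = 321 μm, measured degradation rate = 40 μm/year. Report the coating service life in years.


Service life = thickness / degradation rate
Life = 321 / 40 = 8.0 years

8.0 years


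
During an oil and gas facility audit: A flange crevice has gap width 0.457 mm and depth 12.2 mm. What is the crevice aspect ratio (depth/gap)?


Aspect ratio = depth / gap
Ratio = 12.2 / 0.457 = 26.7

26.7


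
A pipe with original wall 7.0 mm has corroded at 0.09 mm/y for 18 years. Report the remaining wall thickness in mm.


Remaining wall = original − CR × time
t = 7.0 − 0.09*18 = 7.0 − 1.62 = 5.38 mm

5.38 mm


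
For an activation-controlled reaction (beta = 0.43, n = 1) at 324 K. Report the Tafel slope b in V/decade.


Apply the Tafel slope relation: b = 2.303*R*T/(beta*n*F)
Numerator: 2.303 * 8.314 * 324 = 6203.67
Denominator: 0.43 * 1 * 96485 = 41488.55
b = 6203.67 / 41488.55 = 0.15 V/decade

0.15 V/decade


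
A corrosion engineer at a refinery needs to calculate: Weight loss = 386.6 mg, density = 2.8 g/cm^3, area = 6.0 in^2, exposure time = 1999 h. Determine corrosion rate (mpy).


Apply the mpy weight-loss relation: CR = 534 * W / (D * A * T)
Numerator: 534 * 386.6 = 206444.4
Denominator: 2.8 * 6.0 * 1999 = 33583.2
CR = 206444.4 / 33583.2 = 6.1473 mpy

6.1473 mpy


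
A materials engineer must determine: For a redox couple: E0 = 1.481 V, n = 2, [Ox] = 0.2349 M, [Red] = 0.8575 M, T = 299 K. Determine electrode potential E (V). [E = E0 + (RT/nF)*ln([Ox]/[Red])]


Apply the Nernst equation: E = E0 + (RT/nF)*ln([Ox]/[Red])
Step 1: RT/nF = 8.314*299/(2*96485) = 0.01288224 V
Step 2: [Ox]/[Red] = 0.2349/0.8575 = 0.273936
Step 3: ln(0.273936) = -1.294861
Step 4: correction = 0.01288224 * -1.294861 = -0.0167 V
E = 1.481 + -0.0167 = 1.4643 V

1.4643 V


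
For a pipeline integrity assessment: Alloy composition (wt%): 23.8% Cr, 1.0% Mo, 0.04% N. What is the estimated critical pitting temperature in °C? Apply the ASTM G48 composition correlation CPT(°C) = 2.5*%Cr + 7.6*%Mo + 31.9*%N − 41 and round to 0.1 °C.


Apply the ASTM G48 empirical CPT estimate: CPT(°C) = 2.5*%Cr + 7.6*%Mo + 31.9*%N − 41
2.5*23.8 = 59.5; 7.6*1.0 = 7.6; 31.9*0.04 = 1.276
CPT = 59.5 + 7.6 + 1.276 − 41 = 27.376 °C
Rounded to 0.1 °C: CPT ≈ 27.4 °C

27.4 °C


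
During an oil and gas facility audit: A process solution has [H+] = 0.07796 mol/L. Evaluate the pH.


pH = −log10[H+]
pH = −log10(0.07796) = 1.11

1.11


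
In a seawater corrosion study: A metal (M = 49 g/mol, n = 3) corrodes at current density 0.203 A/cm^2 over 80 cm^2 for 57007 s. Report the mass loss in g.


Apply Faraday's law: m = i*A*t*M / (n*F)
Total charge passed Q = i*A*t = 0.203*80*57007 = 925793.68 C
m = Q*M/(n*F) = 925793.68*49/(3*96485) = 156.722 g

156.722 g


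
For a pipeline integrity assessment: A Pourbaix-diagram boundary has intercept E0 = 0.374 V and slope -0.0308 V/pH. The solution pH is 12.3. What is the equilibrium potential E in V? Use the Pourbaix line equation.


Apply the Pourbaix line equation: E = E0 + slope*pH
E = 0.374 + (-0.0308)*12.3 = 0.374 + (-0.37884) = -0.00484 V
Rounded to 3 decimal places: E = -0.005 V

-0.005 V


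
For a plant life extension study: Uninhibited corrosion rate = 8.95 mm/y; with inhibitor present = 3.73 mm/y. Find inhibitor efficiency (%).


Apply the inhibitor-efficiency definition: IE = (CR_blank − CR_inh)/CR_blank × 100
IE = (8.95 − 3.73) / 8.95 × 100
IE = 5.22 / 8.95 × 100 = 58.3 %

58.3 %


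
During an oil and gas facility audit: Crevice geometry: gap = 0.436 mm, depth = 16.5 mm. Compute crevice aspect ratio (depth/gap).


Aspect ratio = depth / gap
Ratio = 16.5 / 0.436 = 37.8

37.8


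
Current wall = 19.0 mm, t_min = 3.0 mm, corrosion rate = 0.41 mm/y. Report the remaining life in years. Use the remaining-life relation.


Apply the remaining-life relation: RL = (t_current − t_min) / CR
RL = (19.0 − 3.0) / 0.41 = 16.0 / 0.41 = 39.0 years

39.0 years


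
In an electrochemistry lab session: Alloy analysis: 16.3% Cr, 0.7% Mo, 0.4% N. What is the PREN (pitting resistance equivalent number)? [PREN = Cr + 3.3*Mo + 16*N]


Apply the PREN formula: PREN = Cr + 3.3*Mo + 16*N
PREN = 16.3 + 3.3*0.7 + 16*0.4
PREN = 16.3 + 2.31 + 6.4 = 25.01

25.01


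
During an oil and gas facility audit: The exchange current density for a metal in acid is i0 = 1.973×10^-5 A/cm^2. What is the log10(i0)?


i0 = 1.973×10^-5 A/cm^2
log10(i0) = -4.705

-4.705


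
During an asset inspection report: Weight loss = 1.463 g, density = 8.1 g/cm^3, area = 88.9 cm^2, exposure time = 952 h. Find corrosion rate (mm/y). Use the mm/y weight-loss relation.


Apply the mm/y weight-loss relation: CR = 87600 * W / (D * A * T)
Numerator: 87600 * 1.463 = 128158.8
Denominator: 8.1 * 88.9 * 952 = 685525.68
CR = 128158.8 / 685525.68 = 0.18695 mm/y

0.18695 mm/y


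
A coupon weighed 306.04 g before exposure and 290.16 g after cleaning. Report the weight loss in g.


Weight loss = initial − final
WL = 306.04 − 290.16 = 15.88 g

15.88 g


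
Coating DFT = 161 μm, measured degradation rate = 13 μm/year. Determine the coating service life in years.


Service life = thickness / degradation rate
Life = 161 / 13 = 12.4 years

12.4 years


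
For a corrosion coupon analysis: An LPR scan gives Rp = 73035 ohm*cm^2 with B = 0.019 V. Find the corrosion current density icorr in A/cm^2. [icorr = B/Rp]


Apply the Stern-Geary relation: icorr = B / Rp
icorr = 0.019 / 73035 = 2.601×10^-7 A/cm^2

2.601×10^-7 A/cm^2


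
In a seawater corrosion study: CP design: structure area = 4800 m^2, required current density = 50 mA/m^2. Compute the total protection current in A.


I = area * current density, then convert mA → A (÷1000)
I = 4800 * 50 / 1000 = 240.0 A

240.0 A


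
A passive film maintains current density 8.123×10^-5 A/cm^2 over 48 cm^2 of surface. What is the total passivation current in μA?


I = i_pass * A, then convert A → μA (×10^6)
I = 8.123×10^-5 * 48 * 10^6 = 3899.04 μA

3899.04 μA


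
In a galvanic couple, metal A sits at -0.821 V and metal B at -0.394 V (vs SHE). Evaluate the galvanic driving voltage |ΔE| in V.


Driving voltage is the absolute potential difference.
|ΔE| = |-0.821 − (-0.394)| = 0.427 V

0.427 V


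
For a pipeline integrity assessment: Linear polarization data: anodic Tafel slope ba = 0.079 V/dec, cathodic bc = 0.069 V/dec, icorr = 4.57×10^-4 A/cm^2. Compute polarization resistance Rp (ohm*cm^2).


Apply the Stern-Geary equation: Rp = ba*bc / (2.303*icorr*(ba+bc))
ba*bc = 0.079*0.069 = 0.005451
ba+bc = 0.148; 2.303*icorr*(ba+bc) = 2.303*4.57×10^-4*0.148 = 1.5576571×10^-4
Rp = 0.005451 / 1.5576571×10^-4 = 35.0 ohm*cm^2

35.0 ohm*cm^2


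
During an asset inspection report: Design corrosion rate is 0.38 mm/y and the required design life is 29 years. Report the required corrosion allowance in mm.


Corrosion allowance = CR × design life
CA = 0.38 * 29 = 11.02 mm

11.02 mm


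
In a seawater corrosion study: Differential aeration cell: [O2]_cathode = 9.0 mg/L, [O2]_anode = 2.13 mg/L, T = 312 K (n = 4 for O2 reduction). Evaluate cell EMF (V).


Apply the Nernst concentration-cell relation: E = (RT/nF)*ln(C_cathode/C_anode)
RT/nF = 8.314*312/(4*96485) = 0.00672117 V
ln(9.0/2.13) = 1.4411
E = 0.00672117 * 1.4411 = 0.00969 V

0.00969 V


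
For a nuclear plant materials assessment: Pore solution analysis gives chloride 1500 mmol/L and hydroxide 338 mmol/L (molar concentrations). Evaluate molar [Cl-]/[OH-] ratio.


Threshold parameter = [Cl-] / [OH-] (molar basis; both in mmol/L, so units cancel)
Ratio = 1500 / 338 = 4.44

4.44


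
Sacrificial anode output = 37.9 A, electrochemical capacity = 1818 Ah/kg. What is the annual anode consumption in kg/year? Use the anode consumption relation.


Annual consumption = current * hours per year / capacity
Rate = 37.9 * 8760 / 1818 = 182.6 kg/year

182.6 kg/year


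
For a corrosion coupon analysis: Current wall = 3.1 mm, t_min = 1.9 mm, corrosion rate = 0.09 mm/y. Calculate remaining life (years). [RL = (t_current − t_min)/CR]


Apply the remaining-life relation: RL = (t_current − t_min) / CR
RL = (3.1 − 1.9) / 0.09 = 1.2 / 0.09 = 13.3 years

13.3 years


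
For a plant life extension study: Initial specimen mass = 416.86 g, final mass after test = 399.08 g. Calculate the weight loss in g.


Weight loss = initial − final
WL = 416.86 − 399.08 = 17.78 g

17.78 g


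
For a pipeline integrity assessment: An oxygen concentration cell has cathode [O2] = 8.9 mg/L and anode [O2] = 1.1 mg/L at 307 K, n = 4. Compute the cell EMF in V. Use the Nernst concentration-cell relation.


Apply the Nernst concentration-cell relation: E = (RT/nF)*ln(C_cathode/C_anode)
RT/nF = 8.314*307/(4*96485) = 0.00661346 V
ln(8.9/1.1) = 2.09074
E = 0.00661346 * 2.09074 = 0.01383 V

0.01383 V


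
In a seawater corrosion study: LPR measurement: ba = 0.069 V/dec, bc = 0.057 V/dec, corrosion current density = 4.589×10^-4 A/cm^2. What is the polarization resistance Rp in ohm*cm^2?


Apply the Stern-Geary equation: Rp = ba*bc / (2.303*icorr*(ba+bc))
ba*bc = 0.069*0.057 = 0.003933
ba+bc = 0.126; 2.303*icorr*(ba+bc) = 2.303*4.589×10^-4*0.126 = 1.3316268×10^-4
Rp = 0.003933 / 1.3316268×10^-4 = 29.5 ohm*cm^2

29.5 ohm*cm^2


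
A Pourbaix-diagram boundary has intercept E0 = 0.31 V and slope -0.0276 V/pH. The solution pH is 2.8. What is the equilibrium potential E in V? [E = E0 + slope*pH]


Apply the Pourbaix line equation: E = E0 + slope*pH
E = 0.31 + (-0.0276)*2.8 = 0.31 + (-0.07728) = 0.23272 V
Rounded to 4 decimal places: E = 0.2327 V

0.2327 V


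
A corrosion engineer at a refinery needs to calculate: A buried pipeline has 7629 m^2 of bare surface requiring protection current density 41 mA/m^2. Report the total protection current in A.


I = area * current density, then convert mA → A (÷1000)
I = 7629 * 41 / 1000 = 312.79 A

312.79 A


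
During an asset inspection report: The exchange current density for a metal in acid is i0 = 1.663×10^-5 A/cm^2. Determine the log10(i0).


i0 = 1.663×10^-5 A/cm^2
log10(i0) = -4.779

-4.779


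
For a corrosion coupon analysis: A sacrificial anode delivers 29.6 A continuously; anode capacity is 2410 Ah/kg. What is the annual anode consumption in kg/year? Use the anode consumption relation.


Annual consumption = current * hours per year / capacity
Rate = 29.6 * 8760 / 2410 = 107.6 kg/year

107.6 kg/year


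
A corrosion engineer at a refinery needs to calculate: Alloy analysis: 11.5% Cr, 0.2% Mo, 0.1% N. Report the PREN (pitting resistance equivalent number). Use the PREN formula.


Apply the PREN formula: PREN = Cr + 3.3*Mo + 16*N
PREN = 11.5 + 3.3*0.2 + 16*0.1
PREN = 11.5 + 0.66 + 1.6 = 13.76

13.76


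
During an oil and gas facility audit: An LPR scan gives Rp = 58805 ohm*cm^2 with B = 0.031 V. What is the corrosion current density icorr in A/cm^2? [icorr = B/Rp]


Apply the Stern-Geary relation: icorr = B / Rp
icorr = 0.031 / 58805 = 5.272×10^-7 A/cm^2

5.272×10^-7 A/cm^2


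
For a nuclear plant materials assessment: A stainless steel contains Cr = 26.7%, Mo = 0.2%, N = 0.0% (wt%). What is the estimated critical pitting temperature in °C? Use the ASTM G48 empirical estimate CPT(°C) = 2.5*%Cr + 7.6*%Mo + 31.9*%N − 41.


Apply the ASTM G48 empirical CPT estimate: CPT(°C) = 2.5*%Cr + 7.6*%Mo + 31.9*%N − 41
2.5*26.7 = 66.75; 7.6*0.2 = 1.52; 31.9*0.0 = 0
CPT = 66.75 + 1.52 + 0 − 41 = 27.27 °C
Rounded to 0.1 °C: CPT ≈ 27.3 °C

27.3 °C


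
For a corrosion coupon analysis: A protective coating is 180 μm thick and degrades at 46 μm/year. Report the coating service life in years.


Service life = thickness / degradation rate
Life = 180 / 46 = 3.9 years

3.9 years


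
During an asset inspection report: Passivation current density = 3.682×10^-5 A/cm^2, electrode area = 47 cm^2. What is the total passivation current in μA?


I = i_pass * A, then convert A → μA (×10^6)
I = 3.682×10^-5 * 47 * 10^6 = 1730.54 μA

1730.54 μA


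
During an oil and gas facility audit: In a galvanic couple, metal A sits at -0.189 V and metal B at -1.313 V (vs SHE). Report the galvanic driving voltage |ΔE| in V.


Driving voltage is the absolute potential difference.
|ΔE| = |-0.189 − (-1.313)| = 1.124 V

1.124 V


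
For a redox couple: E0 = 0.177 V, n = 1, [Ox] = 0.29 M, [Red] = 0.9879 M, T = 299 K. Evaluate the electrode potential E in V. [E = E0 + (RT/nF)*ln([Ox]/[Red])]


Apply the Nernst equation: E = E0 + (RT/nF)*ln([Ox]/[Red])
Step 1: RT/nF = 8.314*299/(1*96485) = 0.02576448 V
Step 2: [Ox]/[Red] = 0.29/0.9879 = 0.293552
Step 3: ln(0.293552) = -1.2257
Step 4: correction = 0.02576448 * -1.2257 = -0.032 V
E = 0.177 + -0.032 = 0.145 V

0.145 V


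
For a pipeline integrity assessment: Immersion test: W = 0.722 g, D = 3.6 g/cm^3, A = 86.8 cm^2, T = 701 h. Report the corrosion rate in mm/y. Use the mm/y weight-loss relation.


Apply the mm/y weight-loss relation: CR = 87600 * W / (D * A * T)
Numerator: 87600 * 0.722 = 63247.2
Denominator: 3.6 * 86.8 * 701 = 219048.48
CR = 63247.2 / 219048.48 = 0.2887 mm/y

0.2887 mm/y


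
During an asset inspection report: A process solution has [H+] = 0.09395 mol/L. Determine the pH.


pH = −log10[H+]
pH = −log10(0.09395) = 1.03

1.03


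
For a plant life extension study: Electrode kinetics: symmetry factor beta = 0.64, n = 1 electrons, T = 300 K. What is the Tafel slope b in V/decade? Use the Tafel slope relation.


Apply the Tafel slope relation: b = 2.303*R*T/(beta*n*F)
Numerator: 2.303 * 8.314 * 300 = 5744.14
Denominator: 0.64 * 1 * 96485 = 61750.4
b = 5744.14 / 61750.4 = 0.093 V/decade

0.093 V/decade


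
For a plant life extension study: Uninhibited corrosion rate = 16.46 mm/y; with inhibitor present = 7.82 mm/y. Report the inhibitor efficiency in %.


Apply the inhibitor-efficiency definition: IE = (CR_blank − CR_inh)/CR_blank × 100
IE = (16.46 − 7.82) / 16.46 × 100
IE = 8.64 / 16.46 × 100 = 52.5 %

52.5 %


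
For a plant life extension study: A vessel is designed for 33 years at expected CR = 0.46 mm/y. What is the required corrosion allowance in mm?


Corrosion allowance = CR × design life
CA = 0.46 * 33 = 15.18 mm

15.18 mm


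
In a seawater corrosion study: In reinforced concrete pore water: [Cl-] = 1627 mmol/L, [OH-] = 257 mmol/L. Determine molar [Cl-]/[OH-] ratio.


Threshold parameter = [Cl-] / [OH-] (molar basis; both in mmol/L, so units cancel)
Ratio = 1627 / 257 = 6.33

6.33


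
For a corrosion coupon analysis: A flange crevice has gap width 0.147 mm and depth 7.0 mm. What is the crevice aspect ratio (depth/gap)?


Aspect ratio = depth / gap
Ratio = 7.0 / 0.147 = 47.6

47.6


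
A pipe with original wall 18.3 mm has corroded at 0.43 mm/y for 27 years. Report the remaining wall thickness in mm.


Remaining wall = original − CR × time
t = 18.3 − 0.43*27 = 18.3 − 11.61 = 6.69 mm

6.69 mm


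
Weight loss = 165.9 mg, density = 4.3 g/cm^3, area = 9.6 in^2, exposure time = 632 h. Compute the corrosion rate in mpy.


Apply the mpy weight-loss relation: CR = 534 * W / (D * A * T)
Numerator: 534 * 165.9 = 88590.6
Denominator: 4.3 * 9.6 * 632 = 26088.96
CR = 88590.6 / 26088.96 = 3.39571 mpy

3.39571 mpy


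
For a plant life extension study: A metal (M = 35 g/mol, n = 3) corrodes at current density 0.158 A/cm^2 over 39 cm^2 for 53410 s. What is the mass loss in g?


Apply Faraday's law: m = i*A*t*M / (n*F)
Total charge passed Q = i*A*t = 0.158*39*53410 = 329112.42 C
m = Q*M/(n*F) = 329112.42*35/(3*96485) = 39.79525 g

39.79525 g


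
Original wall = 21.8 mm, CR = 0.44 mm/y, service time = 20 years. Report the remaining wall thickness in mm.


Remaining wall = original − CR × time
t = 21.8 − 0.44*20 = 21.8 − 8.8 = 13.0 mm

13.0 mm


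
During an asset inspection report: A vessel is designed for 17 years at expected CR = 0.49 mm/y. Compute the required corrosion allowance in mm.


Corrosion allowance = CR × design life
CA = 0.49 * 17 = 8.33 mm

8.33 mm


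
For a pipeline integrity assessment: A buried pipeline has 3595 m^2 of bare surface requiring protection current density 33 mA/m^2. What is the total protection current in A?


I = area * current density, then convert mA → A (÷1000)
I = 3595 * 33 / 1000 = 118.64 A

118.64 A


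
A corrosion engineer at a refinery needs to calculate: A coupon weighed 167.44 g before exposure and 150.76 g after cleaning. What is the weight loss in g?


Weight loss = initial − final
WL = 167.44 − 150.76 = 16.68 g

16.68 g


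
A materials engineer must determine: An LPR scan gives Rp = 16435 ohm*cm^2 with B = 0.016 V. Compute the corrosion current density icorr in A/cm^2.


Apply the Stern-Geary relation: icorr = B / Rp
icorr = 0.016 / 16435 = 9.735×10^-7 A/cm^2

9.735×10^-7 A/cm^2


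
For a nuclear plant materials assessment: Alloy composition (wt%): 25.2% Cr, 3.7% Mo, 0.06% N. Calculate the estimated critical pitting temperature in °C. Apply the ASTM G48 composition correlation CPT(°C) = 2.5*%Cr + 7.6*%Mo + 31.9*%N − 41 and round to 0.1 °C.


Apply the ASTM G48 empirical CPT estimate: CPT(°C) = 2.5*%Cr + 7.6*%Mo + 31.9*%N − 41
2.5*25.2 = 63; 7.6*3.7 = 28.12; 31.9*0.06 = 1.914
CPT = 63 + 28.12 + 1.914 − 41 = 52.034 °C
Rounded to 0.1 °C: CPT ≈ 52.0 °C

52.0 °C


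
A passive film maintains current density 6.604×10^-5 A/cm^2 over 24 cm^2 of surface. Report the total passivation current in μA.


I = i_pass * A, then convert A → μA (×10^6)
I = 6.604×10^-5 * 24 * 10^6 = 1584.96 μA

1584.96 μA


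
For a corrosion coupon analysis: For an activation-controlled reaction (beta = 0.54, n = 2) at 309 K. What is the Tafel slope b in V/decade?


Apply the Tafel slope relation: b = 2.303*R*T/(beta*n*F)
Numerator: 2.303 * 8.314 * 309 = 5916.47
Denominator: 0.54 * 2 * 96485 = 104203.8
b = 5916.47 / 104203.8 = 0.057 V/decade

0.057 V/decade


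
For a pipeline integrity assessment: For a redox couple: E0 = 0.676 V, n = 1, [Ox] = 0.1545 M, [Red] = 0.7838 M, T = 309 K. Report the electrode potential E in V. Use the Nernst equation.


Apply the Nernst equation: E = E0 + (RT/nF)*ln([Ox]/[Red])
Step 1: RT/nF = 8.314*309/(1*96485) = 0.02662617 V
Step 2: [Ox]/[Red] = 0.1545/0.7838 = 0.197117
Step 3: ln(0.197117) = -1.623958
Step 4: correction = 0.02662617 * -1.623958 = -0.043 V
E = 0.676 + -0.043 = 0.633 V

0.633 V


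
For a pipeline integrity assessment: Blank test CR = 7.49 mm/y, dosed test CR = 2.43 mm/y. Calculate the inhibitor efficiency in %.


Apply the inhibitor-efficiency definition: IE = (CR_blank − CR_inh)/CR_blank × 100
IE = (7.49 − 2.43) / 7.49 × 100
IE = 5.06 / 7.49 × 100 = 67.6 %

67.6 %


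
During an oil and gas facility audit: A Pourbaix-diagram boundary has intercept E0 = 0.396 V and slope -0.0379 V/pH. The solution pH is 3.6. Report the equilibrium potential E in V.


Apply the Pourbaix line equation: E = E0 + slope*pH
E = 0.396 + (-0.0379)*3.6 = 0.396 + (-0.13644) = 0.25956 V
Rounded to 4 decimal places: E = 0.2596 V

0.2596 V


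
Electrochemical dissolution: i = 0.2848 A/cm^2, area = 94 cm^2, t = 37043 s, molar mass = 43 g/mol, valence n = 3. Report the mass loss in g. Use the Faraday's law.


Apply Faraday's law: m = i*A*t*M / (n*F)
Total charge passed Q = i*A*t = 0.2848*94*37043 = 991685.5616 C
m = Q*M/(n*F) = 991685.5616*43/(3*96485) = 147.3199 g

147.3199 g


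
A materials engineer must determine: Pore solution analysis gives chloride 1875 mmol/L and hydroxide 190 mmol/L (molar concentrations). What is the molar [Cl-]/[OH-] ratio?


Threshold parameter = [Cl-] / [OH-] (molar basis; both in mmol/L, so units cancel)
Ratio = 1875 / 190 = 9.87

9.87


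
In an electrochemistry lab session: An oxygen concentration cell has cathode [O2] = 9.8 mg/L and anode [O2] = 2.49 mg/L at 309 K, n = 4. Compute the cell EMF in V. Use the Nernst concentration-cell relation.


Apply the Nernst concentration-cell relation: E = (RT/nF)*ln(C_cathode/C_anode)
RT/nF = 8.314*309/(4*96485) = 0.00665654 V
ln(9.8/2.49) = 1.3701
E = 0.00665654 * 1.3701 = 0.00912 V

0.00912 V


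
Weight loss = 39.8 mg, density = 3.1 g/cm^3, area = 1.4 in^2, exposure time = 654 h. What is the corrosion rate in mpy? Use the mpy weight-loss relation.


Apply the mpy weight-loss relation: CR = 534 * W / (D * A * T)
Numerator: 534 * 39.8 = 21253.2
Denominator: 3.1 * 1.4 * 654 = 2838.36
CR = 21253.2 / 2838.36 = 7.4878 mpy

7.4878 mpy


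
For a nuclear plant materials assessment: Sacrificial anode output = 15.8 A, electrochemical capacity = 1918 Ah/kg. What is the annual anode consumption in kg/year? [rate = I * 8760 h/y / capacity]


Annual consumption = current * hours per year / capacity
Rate = 15.8 * 8760 / 1918 = 72.2 kg/year

72.2 kg/year


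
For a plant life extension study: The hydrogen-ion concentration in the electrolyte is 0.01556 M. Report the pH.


pH = −log10[H+]
pH = −log10(0.01556) = 1.81

1.81


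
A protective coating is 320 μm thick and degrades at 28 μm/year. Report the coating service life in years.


Service life = thickness / degradation rate
Life = 320 / 28 = 11.4 years

11.4 years


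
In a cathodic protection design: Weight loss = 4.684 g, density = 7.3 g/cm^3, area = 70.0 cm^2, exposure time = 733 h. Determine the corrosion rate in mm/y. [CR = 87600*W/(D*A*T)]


Apply the mm/y weight-loss relation: CR = 87600 * W / (D * A * T)
Numerator: 87600 * 4.684 = 410318.4
Denominator: 7.3 * 70.0 * 733 = 374563.0
CR = 410318.4 / 374563.0 = 1.0955 mm/y

1.0955 mm/y
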